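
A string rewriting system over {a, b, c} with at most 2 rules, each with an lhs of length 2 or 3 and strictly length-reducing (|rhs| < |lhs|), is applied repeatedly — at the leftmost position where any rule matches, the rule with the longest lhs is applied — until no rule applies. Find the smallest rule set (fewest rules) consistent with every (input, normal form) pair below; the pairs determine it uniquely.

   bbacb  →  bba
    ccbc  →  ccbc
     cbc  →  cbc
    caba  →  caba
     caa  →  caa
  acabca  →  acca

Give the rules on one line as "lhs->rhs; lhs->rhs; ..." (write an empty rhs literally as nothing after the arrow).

  | bbacb => bba
  | ccbc
  | cbc
  | caba

abc->c; acb->a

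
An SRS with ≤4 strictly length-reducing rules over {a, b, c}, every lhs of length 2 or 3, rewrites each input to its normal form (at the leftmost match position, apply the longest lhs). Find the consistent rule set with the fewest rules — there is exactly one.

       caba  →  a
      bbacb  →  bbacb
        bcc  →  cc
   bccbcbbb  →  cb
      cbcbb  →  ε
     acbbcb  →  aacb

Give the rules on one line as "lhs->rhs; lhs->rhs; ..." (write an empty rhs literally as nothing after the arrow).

  | caba => a
  | bbacb
  | bcc => cc
  | bccbcbbb => ccbcbbb => cccbbb => ccabb => cb

bc->c; cab->; cbb->ab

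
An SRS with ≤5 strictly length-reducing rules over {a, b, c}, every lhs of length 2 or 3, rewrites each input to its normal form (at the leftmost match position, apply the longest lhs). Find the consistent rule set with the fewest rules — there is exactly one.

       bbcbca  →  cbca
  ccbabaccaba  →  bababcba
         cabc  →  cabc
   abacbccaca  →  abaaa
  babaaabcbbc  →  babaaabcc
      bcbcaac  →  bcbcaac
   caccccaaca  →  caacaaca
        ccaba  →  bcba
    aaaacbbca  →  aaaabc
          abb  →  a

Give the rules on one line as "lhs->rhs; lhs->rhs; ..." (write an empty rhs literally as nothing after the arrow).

bb->; cca->bc; ccb->b; ccc->a

  | bbcbca => cbca
  | ccbabaccaba => babaccaba => bababcba
  | cabc
  | abacbccaca => abacbbcca => abaccca => abaaa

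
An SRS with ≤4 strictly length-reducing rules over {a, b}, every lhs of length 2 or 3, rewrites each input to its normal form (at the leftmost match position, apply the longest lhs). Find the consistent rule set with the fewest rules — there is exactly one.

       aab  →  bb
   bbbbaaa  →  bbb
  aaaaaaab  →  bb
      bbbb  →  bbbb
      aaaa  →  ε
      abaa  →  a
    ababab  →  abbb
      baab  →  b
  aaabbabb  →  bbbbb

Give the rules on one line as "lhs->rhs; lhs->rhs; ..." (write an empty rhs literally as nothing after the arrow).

aa->b; ba->b; baa->

  | aab => bb
  | bbbbaaa => bbba => bbb
  | aaaaaaab => baaaaab => aaab => bab => bb
  | bbbb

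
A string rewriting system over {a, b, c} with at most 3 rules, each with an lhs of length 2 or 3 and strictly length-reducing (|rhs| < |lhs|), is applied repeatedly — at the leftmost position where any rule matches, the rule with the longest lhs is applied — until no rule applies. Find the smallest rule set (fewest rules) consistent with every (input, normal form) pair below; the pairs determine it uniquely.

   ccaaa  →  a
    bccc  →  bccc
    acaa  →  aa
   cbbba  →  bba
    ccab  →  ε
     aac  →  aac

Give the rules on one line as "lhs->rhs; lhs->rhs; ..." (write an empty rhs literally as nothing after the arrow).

ca->; cb->

  | ccaaa => caa => a
  | bccc
  | acaa => aa
  | cbbba => bba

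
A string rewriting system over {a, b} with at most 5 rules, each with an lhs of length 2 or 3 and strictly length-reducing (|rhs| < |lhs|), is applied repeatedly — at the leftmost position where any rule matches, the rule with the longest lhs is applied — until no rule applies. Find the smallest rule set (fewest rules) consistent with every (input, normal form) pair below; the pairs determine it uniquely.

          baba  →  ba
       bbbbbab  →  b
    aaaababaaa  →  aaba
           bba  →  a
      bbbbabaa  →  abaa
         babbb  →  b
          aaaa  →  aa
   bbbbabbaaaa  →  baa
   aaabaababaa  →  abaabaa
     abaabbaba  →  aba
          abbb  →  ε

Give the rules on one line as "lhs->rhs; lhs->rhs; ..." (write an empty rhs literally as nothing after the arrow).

  | baba => ba
  | bbbbbab => bbbab => bab => b
  | aaaababaaa => aababaaa => aabaaa => aaba
  | bba => a

aaa->a; abb->b; bab->b; bb->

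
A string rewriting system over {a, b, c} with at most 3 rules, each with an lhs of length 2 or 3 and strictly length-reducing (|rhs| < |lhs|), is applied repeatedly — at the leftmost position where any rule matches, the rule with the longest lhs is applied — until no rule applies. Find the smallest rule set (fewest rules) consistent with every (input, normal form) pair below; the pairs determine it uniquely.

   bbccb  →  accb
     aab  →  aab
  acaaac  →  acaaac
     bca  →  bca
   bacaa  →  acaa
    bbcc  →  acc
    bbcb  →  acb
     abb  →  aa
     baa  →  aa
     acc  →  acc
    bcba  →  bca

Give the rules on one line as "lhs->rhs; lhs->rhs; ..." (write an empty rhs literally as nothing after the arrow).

ba->a; bb->a

  | bbccb => accb
  | aab
  | acaaac
  | bca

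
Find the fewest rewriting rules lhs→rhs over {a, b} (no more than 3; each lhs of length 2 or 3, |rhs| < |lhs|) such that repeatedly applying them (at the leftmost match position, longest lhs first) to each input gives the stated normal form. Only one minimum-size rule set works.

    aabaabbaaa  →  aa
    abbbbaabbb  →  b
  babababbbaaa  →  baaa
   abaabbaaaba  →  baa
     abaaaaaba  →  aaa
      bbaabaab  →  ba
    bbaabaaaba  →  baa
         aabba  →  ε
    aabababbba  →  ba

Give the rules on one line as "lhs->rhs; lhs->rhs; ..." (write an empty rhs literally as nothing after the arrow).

ab->; aba->; bb->b

  | aabaabbaaa => aabbaaa => abaaa => aa
  | abbbbaabbb => bbbaabbb => bbaabbb => baabbb => babb => bb => b
  | babababbbaaa => bbabbbaaa => babbbaaa => bbbaaa => bbaaa => baaa
  | abaabbaaaba => abbaaaba => baaaba => baa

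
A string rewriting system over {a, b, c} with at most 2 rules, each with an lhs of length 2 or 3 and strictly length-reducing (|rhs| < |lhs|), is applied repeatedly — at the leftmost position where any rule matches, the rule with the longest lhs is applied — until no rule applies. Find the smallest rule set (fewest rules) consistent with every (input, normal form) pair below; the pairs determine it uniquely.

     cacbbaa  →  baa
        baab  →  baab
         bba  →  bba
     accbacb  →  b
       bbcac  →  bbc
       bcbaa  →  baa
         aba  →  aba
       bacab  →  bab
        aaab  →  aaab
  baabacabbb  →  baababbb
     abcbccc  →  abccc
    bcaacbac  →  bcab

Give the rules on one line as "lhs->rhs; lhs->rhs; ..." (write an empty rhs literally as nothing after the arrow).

ac->; cb->

  | cacbbaa => cbbaa => baa
  | baab
  | bba
  | accbacb => cbacb => acb => b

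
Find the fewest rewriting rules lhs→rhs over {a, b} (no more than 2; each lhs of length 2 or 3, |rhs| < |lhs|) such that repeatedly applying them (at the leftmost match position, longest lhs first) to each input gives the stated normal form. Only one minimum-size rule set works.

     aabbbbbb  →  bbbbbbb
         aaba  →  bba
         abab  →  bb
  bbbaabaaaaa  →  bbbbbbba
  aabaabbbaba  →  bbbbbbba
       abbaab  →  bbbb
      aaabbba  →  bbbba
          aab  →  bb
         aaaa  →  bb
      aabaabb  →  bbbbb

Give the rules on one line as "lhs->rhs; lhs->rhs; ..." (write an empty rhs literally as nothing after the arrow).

aa->b; ab->b

  | aabbbbbb => bbbbbbb
  | aaba => bba
  | abab => bab => bb
  | bbbaabaaaaa => bbbbbaaaaa => bbbbbbaaa => bbbbbbba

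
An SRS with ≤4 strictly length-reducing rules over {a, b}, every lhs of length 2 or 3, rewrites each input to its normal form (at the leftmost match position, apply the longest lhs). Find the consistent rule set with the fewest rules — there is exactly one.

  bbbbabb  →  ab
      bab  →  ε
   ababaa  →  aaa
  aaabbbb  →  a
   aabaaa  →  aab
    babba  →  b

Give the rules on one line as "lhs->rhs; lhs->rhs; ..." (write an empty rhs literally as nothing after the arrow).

abb->; ba->b; bab->; bbb->a

  | bbbbabb => ababb => ab
  | bab => ε
  | ababaa => aaa
  | aaabbbb => aabb => a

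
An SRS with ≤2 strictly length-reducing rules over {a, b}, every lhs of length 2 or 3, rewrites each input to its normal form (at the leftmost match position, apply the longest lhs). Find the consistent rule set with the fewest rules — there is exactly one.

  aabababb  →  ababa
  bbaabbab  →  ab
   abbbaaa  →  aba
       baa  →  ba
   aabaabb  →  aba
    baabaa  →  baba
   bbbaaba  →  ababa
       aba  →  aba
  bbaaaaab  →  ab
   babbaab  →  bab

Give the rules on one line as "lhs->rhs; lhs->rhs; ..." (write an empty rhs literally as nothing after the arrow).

aa->a; bb->a

  | aabababb => abababb => ababaa => ababa
  | bbaabbab => aaabbab => aabbab => abbab => aaab => aab => ab
  | abbbaaa => aabaaa => abaaa => abaa => aba
  | baa => ba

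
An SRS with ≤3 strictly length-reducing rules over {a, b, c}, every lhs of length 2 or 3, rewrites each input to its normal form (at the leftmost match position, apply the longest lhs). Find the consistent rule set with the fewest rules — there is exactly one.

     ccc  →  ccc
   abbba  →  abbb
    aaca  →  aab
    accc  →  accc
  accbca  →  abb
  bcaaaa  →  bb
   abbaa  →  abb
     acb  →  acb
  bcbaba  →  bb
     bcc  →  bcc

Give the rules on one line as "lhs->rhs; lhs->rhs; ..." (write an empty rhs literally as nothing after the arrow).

ba->b; ca->b; cbb->ab

  | ccc
  | abbba => abbb
  | aaca => aab
  | accc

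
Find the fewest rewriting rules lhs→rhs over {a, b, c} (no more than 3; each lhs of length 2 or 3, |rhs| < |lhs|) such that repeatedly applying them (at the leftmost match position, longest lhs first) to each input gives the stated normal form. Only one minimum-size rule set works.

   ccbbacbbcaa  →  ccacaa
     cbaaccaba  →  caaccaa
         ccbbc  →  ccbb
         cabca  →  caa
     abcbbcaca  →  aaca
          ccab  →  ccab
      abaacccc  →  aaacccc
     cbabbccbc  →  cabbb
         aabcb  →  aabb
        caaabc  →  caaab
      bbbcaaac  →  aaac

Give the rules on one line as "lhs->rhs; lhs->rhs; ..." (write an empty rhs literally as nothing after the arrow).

ba->a; bc->b

  | ccbbacbbcaa => ccbacbbcaa => ccacbbcaa => ccacbbaa => ccacbaa => ccacaa
  | cbaaccaba => caaccaba => caaccaa
  | ccbbc => ccbb
  | cabca => caba => caa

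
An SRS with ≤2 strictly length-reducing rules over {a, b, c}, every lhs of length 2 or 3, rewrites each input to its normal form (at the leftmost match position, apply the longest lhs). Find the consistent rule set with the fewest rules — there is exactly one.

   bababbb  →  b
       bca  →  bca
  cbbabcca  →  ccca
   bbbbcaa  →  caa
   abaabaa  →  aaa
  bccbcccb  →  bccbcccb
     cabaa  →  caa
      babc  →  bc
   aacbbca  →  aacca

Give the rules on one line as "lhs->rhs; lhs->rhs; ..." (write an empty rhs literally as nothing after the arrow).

ab->; bb->

  | bababbb => babbb => bbb => b
  | bca
  | cbbabcca => cabcca => ccca
  | bbbbcaa => bbcaa => caa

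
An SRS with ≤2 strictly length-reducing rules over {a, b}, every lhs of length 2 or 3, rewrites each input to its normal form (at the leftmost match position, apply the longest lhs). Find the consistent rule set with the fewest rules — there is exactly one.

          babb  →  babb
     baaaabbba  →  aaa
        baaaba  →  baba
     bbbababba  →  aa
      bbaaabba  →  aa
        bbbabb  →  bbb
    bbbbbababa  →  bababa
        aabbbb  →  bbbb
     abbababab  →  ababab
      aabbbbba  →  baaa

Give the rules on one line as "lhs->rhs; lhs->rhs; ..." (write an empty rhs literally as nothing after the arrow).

  | babb
  | baaaabbba => baabbba => bbbba => bbaa => aaa
  | baaaba => baba
  | bbbababba => baababba => bbabba => aabba => bba => aa

aab->b; bba->aa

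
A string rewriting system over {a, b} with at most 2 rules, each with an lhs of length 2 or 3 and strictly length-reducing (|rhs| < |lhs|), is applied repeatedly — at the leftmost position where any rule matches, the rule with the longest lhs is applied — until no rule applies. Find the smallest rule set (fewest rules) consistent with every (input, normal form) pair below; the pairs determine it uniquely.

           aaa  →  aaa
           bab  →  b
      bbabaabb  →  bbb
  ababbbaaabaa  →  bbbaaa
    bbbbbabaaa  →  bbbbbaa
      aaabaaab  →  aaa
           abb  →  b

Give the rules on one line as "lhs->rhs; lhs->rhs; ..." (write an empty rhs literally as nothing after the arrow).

  | aaa
  | bab => b
  | bbabaabb => bbabb => bbb
  | ababbbaaabaa => bbbaaabaa => bbbaaa

ab->; aba->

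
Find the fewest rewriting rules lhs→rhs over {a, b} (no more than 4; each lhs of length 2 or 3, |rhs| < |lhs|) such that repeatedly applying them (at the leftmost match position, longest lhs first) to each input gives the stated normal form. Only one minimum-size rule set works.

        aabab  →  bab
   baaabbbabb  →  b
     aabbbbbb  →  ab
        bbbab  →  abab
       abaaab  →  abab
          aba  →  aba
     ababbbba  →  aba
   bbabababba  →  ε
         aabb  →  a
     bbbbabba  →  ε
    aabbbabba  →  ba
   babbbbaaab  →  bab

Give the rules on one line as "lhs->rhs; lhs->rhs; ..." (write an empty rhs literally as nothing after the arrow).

aa->; abb->b; bb->a

  | aabab => bab
  | baaabbbabb => babbbabb => bbbabb => ababb => abb => b
  | aabbbbbb => bbbbbb => abbbb => bbb => ab
  | bbbab => abab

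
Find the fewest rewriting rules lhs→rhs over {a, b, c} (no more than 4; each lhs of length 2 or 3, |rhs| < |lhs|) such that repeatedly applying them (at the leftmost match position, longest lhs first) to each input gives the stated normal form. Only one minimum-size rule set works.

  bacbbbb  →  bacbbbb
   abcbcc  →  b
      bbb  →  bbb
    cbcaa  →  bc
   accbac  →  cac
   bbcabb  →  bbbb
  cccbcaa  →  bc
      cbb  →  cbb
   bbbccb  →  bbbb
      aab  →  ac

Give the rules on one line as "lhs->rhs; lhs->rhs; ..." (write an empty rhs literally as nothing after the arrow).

  | bacbbbb
  | abcbcc => ccbcc => bcc => b
  | bbb
  | cbcaa => cba => bc

ab->c; bca->b; cba->bc; cc->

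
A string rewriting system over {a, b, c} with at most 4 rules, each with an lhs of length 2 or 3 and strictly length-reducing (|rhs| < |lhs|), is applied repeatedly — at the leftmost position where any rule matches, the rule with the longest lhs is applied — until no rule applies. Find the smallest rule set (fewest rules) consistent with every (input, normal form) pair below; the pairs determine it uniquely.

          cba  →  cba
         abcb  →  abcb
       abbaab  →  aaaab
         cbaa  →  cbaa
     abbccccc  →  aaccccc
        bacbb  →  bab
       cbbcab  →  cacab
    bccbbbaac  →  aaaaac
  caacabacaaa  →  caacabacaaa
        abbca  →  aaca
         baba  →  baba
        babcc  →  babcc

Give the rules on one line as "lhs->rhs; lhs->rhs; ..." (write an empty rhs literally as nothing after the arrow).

  | cba
  | abcb
  | abbaab => aaaab
  | cbaa

acb->a; bb->a; ccb->ba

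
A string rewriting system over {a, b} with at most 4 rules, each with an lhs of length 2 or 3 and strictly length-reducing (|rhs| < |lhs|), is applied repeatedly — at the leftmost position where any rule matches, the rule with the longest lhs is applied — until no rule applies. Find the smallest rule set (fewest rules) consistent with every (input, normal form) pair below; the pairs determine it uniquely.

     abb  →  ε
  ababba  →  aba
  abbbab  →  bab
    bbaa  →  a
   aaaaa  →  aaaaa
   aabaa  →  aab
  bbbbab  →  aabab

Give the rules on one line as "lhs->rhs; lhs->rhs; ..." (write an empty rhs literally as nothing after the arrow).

abb->; baa->b; bba->; bbb->aa

  | abb => ε
  | ababba => aba
  | abbbab => bab
  | bbaa => a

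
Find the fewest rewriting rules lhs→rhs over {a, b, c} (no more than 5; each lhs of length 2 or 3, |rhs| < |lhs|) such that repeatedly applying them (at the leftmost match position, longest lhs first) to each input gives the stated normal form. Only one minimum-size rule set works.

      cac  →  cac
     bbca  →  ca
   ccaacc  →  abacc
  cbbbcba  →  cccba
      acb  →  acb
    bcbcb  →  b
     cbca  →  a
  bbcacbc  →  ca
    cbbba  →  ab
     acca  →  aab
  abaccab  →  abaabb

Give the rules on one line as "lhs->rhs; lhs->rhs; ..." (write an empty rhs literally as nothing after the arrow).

  | cac
  | bbca => bca => ca
  | ccaacc => abacc
  | cbbbcba => cccba

bbb->c; bc->c; cbc->; cca->ab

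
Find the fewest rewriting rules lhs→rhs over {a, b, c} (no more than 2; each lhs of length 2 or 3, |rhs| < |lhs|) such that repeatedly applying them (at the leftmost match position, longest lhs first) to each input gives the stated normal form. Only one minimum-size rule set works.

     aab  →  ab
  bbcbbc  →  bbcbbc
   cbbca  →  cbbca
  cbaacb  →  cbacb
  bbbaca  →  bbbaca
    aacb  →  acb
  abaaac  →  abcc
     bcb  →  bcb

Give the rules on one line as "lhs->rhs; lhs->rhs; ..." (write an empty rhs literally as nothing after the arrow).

aa->a; aaa->c

  | aab => ab
  | bbcbbc
  | cbbca
  | cbaacb => cbacb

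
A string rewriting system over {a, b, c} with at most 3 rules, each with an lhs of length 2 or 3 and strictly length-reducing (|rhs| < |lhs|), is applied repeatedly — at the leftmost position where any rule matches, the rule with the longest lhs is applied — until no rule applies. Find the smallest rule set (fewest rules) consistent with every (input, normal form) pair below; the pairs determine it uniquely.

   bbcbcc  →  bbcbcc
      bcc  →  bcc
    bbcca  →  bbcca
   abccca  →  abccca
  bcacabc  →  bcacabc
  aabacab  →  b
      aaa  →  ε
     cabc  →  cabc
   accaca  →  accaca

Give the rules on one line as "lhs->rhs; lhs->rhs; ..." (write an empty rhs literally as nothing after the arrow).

aaa->; bac->

  | bbcbcc
  | bcc
  | bbcca
  | abccca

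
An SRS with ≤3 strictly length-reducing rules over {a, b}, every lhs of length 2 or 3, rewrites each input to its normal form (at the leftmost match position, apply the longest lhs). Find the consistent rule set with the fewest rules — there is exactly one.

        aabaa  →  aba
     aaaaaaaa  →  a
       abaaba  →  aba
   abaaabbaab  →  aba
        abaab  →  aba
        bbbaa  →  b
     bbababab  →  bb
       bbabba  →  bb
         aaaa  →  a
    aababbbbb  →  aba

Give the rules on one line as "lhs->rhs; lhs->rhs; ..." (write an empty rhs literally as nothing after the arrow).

  | aabaa => abaa => aba
  | aaaaaaaa => aaaaaaa => aaaaaa => aaaaa => aaaa => aaa => aa => a
  | abaaba => ababa => abaa => aba
  | abaaabbaab => abaabbaab => ababbaab => ababaab => abaaab => abaab => abab => aba

aa->a; bab->ba; bba->b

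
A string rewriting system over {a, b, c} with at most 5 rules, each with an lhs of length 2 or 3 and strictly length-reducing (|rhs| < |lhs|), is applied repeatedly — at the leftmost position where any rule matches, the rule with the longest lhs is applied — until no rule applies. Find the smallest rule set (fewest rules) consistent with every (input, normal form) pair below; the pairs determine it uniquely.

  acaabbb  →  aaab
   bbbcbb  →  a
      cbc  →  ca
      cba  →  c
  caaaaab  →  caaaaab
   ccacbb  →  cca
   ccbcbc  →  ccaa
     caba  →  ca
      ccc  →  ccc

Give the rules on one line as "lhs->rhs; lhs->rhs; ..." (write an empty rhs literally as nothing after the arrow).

ac->a; ba->; bb->; bc->a

  | acaabbb => aaabbb => aaab
  | bbbcbb => bcbb => abb => a
  | cbc => ca
  | cba => c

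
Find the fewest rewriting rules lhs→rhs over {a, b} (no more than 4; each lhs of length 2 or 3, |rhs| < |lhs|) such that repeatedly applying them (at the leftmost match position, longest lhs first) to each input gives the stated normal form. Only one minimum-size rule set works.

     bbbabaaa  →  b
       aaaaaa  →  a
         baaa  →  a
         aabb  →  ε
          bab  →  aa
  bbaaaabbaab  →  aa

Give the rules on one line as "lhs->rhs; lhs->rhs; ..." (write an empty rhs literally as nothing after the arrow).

  | bbbabaaa => ababaaa => abaaa => aaa => b
  | aaaaaa => baaa => bb => a
  | baaa => bb => a
  | aabb => ab => ε

aaa->b; ab->; bab->aa; bb->a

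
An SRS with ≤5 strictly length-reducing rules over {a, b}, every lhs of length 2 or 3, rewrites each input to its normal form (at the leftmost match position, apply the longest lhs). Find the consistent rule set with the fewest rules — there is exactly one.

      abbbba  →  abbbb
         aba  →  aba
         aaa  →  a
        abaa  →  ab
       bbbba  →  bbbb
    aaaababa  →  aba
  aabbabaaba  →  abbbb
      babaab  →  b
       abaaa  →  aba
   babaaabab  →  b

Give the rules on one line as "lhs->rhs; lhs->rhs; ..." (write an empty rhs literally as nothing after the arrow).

aa->; aab->ab; bab->b; bba->bb

  | abbbba => abbbb
  | aba
  | aaa => a
  | abaa => ab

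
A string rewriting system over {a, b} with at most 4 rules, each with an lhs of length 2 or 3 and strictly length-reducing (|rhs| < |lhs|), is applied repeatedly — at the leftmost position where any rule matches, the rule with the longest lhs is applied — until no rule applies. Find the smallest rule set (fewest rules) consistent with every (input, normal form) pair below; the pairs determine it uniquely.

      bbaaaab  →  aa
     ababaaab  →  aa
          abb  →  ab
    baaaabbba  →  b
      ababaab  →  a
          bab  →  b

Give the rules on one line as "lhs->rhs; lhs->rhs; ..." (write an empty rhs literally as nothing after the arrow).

  | bbaaaab => baaaab => aaaab => aa
  | ababaaab => abbaaab => abaaab => aaaab => aa
  | abb => ab
  | baaaabbba => aaaabbba => aabba => ba => b

aab->; ba->b; baa->aa; bb->b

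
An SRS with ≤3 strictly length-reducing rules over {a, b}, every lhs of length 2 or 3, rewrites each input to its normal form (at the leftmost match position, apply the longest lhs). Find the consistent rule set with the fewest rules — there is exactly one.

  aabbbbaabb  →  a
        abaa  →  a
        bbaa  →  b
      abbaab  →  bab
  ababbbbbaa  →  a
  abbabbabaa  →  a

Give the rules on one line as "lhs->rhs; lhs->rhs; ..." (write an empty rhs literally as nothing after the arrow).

aa->b; bb->; bbb->ba

  | aabbbbaabb => bbbbbaabb => babbaabb => baaabb => bbabb => abb => a
  | abaa => abb => a
  | bbaa => aa => b
  | abbaab => aaab => bab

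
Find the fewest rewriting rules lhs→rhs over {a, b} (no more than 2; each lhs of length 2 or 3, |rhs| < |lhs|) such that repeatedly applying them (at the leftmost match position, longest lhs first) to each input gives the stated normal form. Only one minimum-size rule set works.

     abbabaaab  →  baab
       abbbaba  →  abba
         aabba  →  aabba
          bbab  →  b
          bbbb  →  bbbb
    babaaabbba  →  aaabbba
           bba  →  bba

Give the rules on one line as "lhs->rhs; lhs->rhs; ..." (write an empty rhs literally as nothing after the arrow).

aba->b; bab->

  | abbabaaab => abaaab => baab
  | abbbaba => abba
  | aabba
  | bbab => b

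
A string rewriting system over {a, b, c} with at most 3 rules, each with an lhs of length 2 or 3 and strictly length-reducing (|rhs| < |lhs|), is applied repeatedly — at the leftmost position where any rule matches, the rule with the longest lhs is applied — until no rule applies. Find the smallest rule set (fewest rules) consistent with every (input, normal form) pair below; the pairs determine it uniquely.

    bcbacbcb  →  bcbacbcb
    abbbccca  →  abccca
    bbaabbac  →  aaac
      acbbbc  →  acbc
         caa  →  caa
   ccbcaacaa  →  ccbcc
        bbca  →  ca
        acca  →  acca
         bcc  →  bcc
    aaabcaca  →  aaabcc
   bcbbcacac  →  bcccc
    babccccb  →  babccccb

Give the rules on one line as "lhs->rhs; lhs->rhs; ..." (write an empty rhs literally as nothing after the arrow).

  | bcbacbcb
  | abbbccca => abccca
  | bbaabbac => aabbac => aaac
  | acbbbc => acbc

aca->c; bb->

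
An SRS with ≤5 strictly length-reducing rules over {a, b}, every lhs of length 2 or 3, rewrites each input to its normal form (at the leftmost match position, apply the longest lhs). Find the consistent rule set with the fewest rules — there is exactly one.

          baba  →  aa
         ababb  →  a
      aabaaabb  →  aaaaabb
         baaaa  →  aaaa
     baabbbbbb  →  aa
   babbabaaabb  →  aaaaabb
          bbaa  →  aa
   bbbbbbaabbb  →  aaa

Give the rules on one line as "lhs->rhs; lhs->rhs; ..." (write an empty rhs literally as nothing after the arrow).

ba->; baa->aa; bab->ba; bbb->ba

  | baba => baa => aa
  | ababb => abab => aba => a
  | aabaaabb => aaaaabb
  | baaaa => aaaa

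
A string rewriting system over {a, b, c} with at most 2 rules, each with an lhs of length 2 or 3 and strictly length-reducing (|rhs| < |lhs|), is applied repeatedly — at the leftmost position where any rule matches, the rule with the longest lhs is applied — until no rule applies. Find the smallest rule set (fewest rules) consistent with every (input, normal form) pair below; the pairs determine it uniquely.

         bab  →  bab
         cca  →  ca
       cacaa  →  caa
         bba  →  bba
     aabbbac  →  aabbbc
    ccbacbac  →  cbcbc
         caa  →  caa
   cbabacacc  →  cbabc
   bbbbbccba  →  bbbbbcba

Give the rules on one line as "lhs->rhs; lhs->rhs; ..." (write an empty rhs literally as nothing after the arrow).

  | bab
  | cca => ca
  | cacaa => ccaa => caa
  | bba

ac->c; cc->c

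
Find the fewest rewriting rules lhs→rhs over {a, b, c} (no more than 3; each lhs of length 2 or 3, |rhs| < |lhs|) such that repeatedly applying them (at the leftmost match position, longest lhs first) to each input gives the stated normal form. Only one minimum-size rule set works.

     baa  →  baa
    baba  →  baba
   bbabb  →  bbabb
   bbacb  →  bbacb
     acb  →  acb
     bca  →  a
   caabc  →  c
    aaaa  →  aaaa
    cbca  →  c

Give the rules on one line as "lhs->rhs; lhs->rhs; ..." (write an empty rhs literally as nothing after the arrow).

bc->; ca->c

  | baa
  | baba
  | bbabb
  | bbacb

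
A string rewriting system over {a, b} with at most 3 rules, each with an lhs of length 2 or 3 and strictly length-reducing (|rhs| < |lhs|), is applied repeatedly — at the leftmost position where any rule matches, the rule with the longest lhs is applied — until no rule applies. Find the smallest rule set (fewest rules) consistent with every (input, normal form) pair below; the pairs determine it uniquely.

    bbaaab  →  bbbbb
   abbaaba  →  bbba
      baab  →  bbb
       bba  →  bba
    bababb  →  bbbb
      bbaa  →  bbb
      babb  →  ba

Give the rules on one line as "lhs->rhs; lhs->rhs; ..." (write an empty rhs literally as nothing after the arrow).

  | bbaaab => bbbbb
  | abbaaba => abaaba => aaaba => bbba
  | baab => bbb
  | bba

aa->b; aaa->bb; ab->a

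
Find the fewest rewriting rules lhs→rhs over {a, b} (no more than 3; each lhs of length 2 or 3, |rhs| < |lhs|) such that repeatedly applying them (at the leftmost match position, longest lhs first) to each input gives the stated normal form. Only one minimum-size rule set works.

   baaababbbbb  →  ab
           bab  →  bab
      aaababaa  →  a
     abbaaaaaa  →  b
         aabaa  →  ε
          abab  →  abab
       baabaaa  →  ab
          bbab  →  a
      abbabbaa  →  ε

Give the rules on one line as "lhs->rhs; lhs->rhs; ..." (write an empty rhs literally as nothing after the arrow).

  | baaababbbbb => bbabbbbb => aabbbbb => bbbbbb => abbbb => aabb => bbb => ab
  | bab
  | aaababaa => babaa => babb => baa => bb => a
  | abbaaaaaa => aaaaaaaa => aaaaa => aa => b

aa->b; aaa->; bb->a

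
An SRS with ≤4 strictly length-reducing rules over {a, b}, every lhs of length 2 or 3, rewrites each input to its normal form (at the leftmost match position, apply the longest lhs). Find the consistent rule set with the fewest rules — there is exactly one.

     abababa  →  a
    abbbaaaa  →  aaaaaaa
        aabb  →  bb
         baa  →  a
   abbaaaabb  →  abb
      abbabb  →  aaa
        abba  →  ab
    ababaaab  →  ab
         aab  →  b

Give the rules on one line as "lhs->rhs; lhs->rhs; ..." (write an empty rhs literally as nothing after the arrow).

  | abababa => ababa => aba => a
  | abbbaaaa => aaaaaaa
  | aabb => bb
  | baa => a

aab->b; ba->; bbb->aa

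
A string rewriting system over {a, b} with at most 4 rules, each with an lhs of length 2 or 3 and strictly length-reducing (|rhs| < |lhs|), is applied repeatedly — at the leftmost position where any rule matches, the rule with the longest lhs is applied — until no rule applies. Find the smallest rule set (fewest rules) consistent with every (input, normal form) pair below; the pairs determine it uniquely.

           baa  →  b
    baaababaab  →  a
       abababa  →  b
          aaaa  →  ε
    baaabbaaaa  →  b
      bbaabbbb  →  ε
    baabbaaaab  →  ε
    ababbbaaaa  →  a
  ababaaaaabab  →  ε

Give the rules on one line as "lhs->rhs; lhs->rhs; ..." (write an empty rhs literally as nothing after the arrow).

  | baa => ba => b
  | baaababaab => baababaab => bababaab => bbabaab => abaab => abab => abb => a
  | abababa => abbaba => aaba => ba => b
  | aaaa => aa => ε

aa->; ba->b; bb->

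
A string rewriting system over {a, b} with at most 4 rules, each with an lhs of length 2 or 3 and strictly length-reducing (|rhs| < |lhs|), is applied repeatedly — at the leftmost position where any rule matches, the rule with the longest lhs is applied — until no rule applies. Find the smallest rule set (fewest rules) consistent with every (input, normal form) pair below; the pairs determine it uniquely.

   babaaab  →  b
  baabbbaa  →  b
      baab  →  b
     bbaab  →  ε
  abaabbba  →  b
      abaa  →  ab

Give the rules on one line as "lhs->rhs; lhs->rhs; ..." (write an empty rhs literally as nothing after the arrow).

aa->b; aab->; bb->b; bba->a

  | babaaab => babbab => baab => b
  | baabbbaa => bbbaa => bbaa => aa => b
  | baab => b
  | bbaab => aab => ε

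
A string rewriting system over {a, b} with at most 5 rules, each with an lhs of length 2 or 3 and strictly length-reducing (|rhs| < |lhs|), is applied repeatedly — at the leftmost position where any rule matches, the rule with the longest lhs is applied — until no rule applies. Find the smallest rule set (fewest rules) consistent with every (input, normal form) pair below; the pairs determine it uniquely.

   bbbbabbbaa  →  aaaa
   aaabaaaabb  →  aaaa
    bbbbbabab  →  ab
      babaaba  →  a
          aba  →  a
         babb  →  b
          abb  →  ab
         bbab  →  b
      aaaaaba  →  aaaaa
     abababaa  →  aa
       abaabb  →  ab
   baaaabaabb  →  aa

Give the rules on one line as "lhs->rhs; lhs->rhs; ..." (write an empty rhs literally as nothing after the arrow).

aab->a; ba->; bb->b; bbb->a

  | bbbbabbbaa => ababbbaa => abbbaa => aaaa
  | aaabaaaabb => aaaaaabb => aaaaab => aaaa
  | bbbbbabab => abbabab => ababab => abab => ab
  | babaaba => baaba => aba => a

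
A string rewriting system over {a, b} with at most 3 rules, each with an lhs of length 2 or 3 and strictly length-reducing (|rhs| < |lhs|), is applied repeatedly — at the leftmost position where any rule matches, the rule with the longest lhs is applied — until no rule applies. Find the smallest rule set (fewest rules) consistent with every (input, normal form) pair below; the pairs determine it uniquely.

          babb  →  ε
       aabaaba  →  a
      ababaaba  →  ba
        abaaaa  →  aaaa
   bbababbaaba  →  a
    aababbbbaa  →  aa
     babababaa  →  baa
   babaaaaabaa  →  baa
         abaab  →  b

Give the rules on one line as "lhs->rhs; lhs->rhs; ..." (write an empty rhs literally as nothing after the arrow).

aab->b; ab->; bb->

  | babb => bb => ε
  | aabaaba => baaba => bba => a
  | ababaaba => abaaba => aaba => ba
  | abaaaa => aaaa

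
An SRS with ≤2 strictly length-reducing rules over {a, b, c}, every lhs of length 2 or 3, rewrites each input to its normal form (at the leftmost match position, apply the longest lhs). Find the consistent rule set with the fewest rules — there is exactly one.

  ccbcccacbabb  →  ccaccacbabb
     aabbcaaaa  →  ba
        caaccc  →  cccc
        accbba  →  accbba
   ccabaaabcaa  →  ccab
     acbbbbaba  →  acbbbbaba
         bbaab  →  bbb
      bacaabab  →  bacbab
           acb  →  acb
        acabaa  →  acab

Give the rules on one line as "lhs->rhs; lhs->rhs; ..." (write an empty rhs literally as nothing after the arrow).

aa->; bc->a

  | ccbcccacbabb => ccaccacbabb
  | aabbcaaaa => bbcaaaa => baaaaa => baaa => ba
  | caaccc => cccc
  | accbba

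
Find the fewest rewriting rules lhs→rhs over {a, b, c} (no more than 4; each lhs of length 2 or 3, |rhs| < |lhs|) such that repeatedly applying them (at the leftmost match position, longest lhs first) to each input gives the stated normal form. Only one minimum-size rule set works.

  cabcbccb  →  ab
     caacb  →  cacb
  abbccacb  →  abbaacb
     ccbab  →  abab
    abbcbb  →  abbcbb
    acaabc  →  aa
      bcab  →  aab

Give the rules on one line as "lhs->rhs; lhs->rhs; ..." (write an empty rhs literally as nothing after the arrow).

  | cabcbccb => ccbccb => abccb => ccb => ab
  | caacb => cacb
  | abbccacb => abbaacb
  | ccbab => abab

abc->c; bca->aa; caa->ca; cc->a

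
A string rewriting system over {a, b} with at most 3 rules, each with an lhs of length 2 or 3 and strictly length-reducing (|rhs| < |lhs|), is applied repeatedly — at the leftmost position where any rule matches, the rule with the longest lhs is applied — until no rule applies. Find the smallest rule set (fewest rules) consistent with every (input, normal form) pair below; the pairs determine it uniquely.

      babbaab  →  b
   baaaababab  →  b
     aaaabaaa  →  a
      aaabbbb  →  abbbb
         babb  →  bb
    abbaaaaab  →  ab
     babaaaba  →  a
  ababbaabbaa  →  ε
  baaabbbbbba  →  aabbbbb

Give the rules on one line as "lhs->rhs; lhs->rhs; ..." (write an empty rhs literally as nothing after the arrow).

  | babbaab => bbaab => bab => b
  | baaaababab => aaababab => ababab => bab => b
  | aaaabaaa => aabaaa => aaa => a
  | aaabbbb => abbbb

aaa->a; aba->; ba->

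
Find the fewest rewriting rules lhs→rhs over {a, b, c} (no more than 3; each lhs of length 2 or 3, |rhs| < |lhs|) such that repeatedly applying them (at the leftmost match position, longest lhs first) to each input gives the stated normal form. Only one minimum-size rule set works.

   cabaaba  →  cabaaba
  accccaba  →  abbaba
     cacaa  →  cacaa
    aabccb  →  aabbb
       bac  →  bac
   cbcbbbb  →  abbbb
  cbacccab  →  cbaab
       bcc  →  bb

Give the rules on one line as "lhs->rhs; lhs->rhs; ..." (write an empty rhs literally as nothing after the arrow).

  | cabaaba
  | accccaba => abccaba => abbaba
  | cacaa
  | aabccb => aabbb

bca->a; cbc->a; cc->b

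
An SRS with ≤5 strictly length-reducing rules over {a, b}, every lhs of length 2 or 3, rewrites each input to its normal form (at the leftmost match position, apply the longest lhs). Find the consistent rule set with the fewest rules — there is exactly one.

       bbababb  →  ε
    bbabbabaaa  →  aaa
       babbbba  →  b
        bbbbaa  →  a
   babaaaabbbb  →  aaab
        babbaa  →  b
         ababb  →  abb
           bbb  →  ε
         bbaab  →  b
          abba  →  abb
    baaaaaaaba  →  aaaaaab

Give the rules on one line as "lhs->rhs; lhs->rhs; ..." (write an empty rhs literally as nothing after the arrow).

  | bbababb => bbabb => bbb => ε
  | bbabbabaaa => bbbabaaa => abaaa => aaa
  | babbbba => bbbba => ba => b
  | bbbbaa => baa => a

ba->b; baa->a; bab->b; bbb->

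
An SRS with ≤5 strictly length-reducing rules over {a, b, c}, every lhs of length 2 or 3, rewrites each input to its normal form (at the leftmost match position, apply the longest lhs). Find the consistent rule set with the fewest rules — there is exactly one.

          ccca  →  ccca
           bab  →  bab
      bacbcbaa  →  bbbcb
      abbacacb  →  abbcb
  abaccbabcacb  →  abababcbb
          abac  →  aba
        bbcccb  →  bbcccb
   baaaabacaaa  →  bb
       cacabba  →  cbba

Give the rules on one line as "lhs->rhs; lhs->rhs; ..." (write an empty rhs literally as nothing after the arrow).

  | ccca
  | bab
  | bacbcbaa => bbbcbaa => bbbcb
  | abbacacb => abbaacb => abbcb

aa->; ac->a; acb->bb; acc->a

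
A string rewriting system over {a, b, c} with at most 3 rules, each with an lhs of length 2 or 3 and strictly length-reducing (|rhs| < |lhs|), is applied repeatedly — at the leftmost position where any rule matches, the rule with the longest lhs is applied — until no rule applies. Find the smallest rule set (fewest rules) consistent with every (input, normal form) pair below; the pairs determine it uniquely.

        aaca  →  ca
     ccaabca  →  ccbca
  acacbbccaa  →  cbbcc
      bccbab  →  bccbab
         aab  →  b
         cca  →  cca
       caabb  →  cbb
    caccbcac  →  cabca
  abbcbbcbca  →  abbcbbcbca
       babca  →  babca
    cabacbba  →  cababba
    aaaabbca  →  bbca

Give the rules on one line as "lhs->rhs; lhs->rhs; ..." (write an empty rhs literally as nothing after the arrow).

  | aaca => ca
  | ccaabca => ccbca
  | acacbbccaa => aacbbccaa => cbbccaa => cbbcc
  | bccbab

aa->; ac->a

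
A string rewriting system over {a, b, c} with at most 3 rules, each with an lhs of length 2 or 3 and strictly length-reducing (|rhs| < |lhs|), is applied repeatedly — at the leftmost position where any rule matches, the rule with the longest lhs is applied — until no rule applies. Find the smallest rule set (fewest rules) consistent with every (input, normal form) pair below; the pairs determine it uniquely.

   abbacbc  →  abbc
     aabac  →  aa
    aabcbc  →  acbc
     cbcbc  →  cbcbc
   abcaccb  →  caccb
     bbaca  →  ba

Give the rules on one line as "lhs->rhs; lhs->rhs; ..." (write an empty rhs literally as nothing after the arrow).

  | abbacbc => abbc
  | aabac => aa
  | aabcbc => acbc
  | cbcbc

abc->c; bac->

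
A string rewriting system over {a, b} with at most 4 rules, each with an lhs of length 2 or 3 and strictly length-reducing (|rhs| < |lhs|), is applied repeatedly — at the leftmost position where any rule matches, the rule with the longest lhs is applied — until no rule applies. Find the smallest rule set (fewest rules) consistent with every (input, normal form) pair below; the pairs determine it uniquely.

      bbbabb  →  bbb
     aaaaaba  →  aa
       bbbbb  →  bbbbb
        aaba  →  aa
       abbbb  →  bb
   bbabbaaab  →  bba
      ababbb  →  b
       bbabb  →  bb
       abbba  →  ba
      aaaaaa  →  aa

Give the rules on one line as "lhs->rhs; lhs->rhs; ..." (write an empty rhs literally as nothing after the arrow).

  | bbbabb => bbb
  | aaaaaba => aaaaba => aaaba => aaba => aa
  | bbbbb
  | aaba => aa

aaa->aa; ab->; abb->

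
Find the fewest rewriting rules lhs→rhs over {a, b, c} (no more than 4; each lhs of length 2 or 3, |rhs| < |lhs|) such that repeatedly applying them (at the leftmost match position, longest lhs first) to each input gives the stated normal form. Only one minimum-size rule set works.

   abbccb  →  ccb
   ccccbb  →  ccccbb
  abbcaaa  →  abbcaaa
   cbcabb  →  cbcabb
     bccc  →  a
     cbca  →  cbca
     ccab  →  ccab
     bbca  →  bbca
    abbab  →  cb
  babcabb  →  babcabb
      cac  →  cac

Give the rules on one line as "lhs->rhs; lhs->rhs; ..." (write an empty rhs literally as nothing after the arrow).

aba->c; acc->a; bba->ba; bcc->ac

  | abbccb => abacb => ccb
  | ccccbb
  | abbcaaa
  | cbcabb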